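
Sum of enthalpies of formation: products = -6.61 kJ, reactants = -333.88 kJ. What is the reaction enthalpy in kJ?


dH_rxn = sum(dH_f products) - sum(dH_f reactants)
dH_rxn = -6.61 - (-333.88)
dH_rxn = 327.27 kJ:

327.27 kJ


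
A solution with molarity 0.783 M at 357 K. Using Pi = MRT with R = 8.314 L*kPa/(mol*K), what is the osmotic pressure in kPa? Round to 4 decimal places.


Osmotic pressure (van't Hoff): Pi = M*R*T.
RT = 8.314 * 357 = 2968.098
Pi = 0.783 * 2968.098
Pi = 2324.020734 kPa, rounded to 4 dp:

2324.0207 kPa


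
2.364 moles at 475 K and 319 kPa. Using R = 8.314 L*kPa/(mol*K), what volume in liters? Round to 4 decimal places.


PV = nRT, solve for V = nRT / P.
nRT = 2.364 * 8.314 * 475 = 9335.7906
V = 9335.7906 / 319
V = 29.26580125 L, rounded to 4 dp:

29.2658 L


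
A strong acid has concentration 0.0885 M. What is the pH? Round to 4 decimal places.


A strong acid dissociates completely, so [H+] equals the given concentration.
pH = -log10([H+]) = -log10(0.0885)
pH = 1.05305673, rounded to 4 dp:

1.0531


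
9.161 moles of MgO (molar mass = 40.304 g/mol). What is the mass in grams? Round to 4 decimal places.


mass = n * M
mass = 9.161 * 40.304
mass = 369.224944 g, rounded to 4 dp:

369.2249 g


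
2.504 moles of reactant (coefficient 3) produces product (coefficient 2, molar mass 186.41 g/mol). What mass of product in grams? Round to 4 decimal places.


Use the coefficient ratio to convert reactant moles to product moles, then multiply by the product's molar mass.
moles_P = moles_R * (coeff_P / coeff_R) = 2.504 * (2/3) = 1.669333
mass_P = moles_P * M_P = 1.669333 * 186.41
mass_P = 311.18036453 g, rounded to 4 dp:

311.1804 g


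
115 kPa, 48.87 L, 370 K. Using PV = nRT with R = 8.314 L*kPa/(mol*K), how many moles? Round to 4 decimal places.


PV = nRT, solve for n = PV / (RT).
PV = 115 * 48.87 = 5620.05
RT = 8.314 * 370 = 3076.18
n = 5620.05 / 3076.18
n = 1.82695746 mol, rounded to 4 dp:

1.8270 mol


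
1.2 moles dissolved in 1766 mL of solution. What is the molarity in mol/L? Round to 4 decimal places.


Convert volume to liters: V_L = V_mL / 1000.
V_L = 1766 / 1000 = 1.766 L
M = n / V_L = 1.2 / 1.766
M = 0.6795017 mol/L, rounded to 4 dp:

0.6795 mol/L


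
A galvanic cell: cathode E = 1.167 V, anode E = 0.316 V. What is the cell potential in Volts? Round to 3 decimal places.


Standard cell potential: E_cell = E_cathode - E_anode.
E_cell = 1.167 - (0.316)
E_cell = 0.851 V, rounded to 3 dp:

0.851 V


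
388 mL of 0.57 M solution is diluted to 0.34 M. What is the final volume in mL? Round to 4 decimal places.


Dilution: M1*V1 = M2*V2, solve for V2.
V2 = M1*V1 / M2
V2 = 0.57 * 388 / 0.34
V2 = 221.16 / 0.34
V2 = 650.47058824 mL, rounded to 4 dp:

650.4706 mL


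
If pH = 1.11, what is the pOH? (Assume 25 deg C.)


At 25 deg C, pH + pOH = 14.
pOH = 14 - pH = 14 - 1.11
pOH = 12.89:

12.89


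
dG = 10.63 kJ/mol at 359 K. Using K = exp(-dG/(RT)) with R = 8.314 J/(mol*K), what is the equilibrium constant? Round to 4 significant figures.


dG is in kJ/mol; multiply by 1000 to match R in J/(mol*K).
RT = 8.314 * 359 = 2984.726 J/mol
exponent = -dG*1000 / (RT) = -(10.63*1000) / 2984.726 = -3.56146594
K = exp(-3.56146594)
K = 0.028397166, rounded to 4 significant figures:

0.02840


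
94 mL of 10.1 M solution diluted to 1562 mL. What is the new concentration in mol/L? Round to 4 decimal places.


Dilution: M1*V1 = M2*V2, solve for M2.
M2 = M1*V1 / V2
M2 = 10.1 * 94 / 1562
M2 = 949.4 / 1562
M2 = 0.6078105 mol/L, rounded to 4 dp:

0.6078 mol/L


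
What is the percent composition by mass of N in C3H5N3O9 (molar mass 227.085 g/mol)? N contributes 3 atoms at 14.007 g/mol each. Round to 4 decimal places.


pct = 100 * (n_elem * M_elem) / M_total
mass_contribution = 3 * 14.007 = 42.021 g/mol
pct = 100 * 42.021 / 227.085
pct = 18.50452474 %, rounded to 4 dp:

18.5045 %


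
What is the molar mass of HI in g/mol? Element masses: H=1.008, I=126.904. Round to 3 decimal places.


M = sum(count * atomic_mass) over atoms.
M = 1*1.008 + 1*126.904
M = 1.008 + 126.904
M = 127.912 g/mol, rounded to 3 dp:

127.912 g/mol


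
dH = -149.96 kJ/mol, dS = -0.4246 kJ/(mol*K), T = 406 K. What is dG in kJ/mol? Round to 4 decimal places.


Gibbs: dG = dH - T*dS (consistent units, dS already in kJ/(mol*K)).
T*dS = 406 * -0.4246 = -172.3876
dG = -149.96 - (-172.3876)
dG = 22.4276 kJ/mol, rounded to 4 dp:

22.4276 kJ/mol


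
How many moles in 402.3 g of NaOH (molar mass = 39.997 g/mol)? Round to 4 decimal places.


n = mass / M
n = 402.3 / 39.997
n = 10.05825437 mol, rounded to 4 dp:

10.0583 mol


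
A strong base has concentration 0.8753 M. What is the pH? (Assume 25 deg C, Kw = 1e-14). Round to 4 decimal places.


A strong base dissociates completely, so [OH-] equals the given concentration.
pOH = -log10([OH-]) = -log10(0.8753) = 0.057843
pH = 14 - pOH = 14 - 0.057843
pH = 13.942157, rounded to 4 dp:

13.9422


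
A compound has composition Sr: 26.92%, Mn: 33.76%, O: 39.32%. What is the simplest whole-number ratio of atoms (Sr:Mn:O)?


Assume 100 g of compound, divide each mass% by atomic mass to get moles, then normalize by the smallest to get a raw atom ratio.
Moles per 100 g: Sr: 26.92/87.62 = 0.3072, Mn: 33.76/54.938 = 0.6145, O: 39.32/15.999 = 2.4577
Raw ratio (divide by min = 0.3072): Sr: 1.0, Mn: 2.0, O: 7.999
Multiply by 1 to clear fractions: Sr: 1.0 ~= 1, Mn: 2.0 ~= 2, O: 7.999 ~= 8
Reduce by GCD to get the simplest whole-number ratio:

1:2:8


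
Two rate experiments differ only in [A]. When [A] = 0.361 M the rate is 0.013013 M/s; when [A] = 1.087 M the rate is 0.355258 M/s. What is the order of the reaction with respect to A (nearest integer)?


Rate is proportional to [A]^n, so rate2/rate1 = ([A]2/[A]1)^n. Take logs to solve for n.
rate2/rate1 = 0.355258 / 0.013013 = 27.3002
[A]2/[A]1 = 1.087 / 0.361 = 3.0111
n = ln(27.3002) / ln(3.0111) = 3.0
Nearest integer order:

3


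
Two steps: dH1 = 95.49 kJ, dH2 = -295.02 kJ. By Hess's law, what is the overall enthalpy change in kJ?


Hess's law: enthalpy is a state function, so add the step enthalpies.
dH_total = dH1 + dH2 = 95.49 + (-295.02)
dH_total = -199.53 kJ:

-199.53 kJ


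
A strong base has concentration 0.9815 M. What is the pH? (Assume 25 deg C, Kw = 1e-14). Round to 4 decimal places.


A strong base dissociates completely, so [OH-] equals the given concentration.
pOH = -log10([OH-]) = -log10(0.9815) = 0.00811
pH = 14 - pOH = 14 - 0.00811
pH = 13.99189, rounded to 4 dp:

13.9919


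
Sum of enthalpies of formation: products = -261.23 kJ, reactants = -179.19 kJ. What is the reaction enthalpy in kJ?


dH_rxn = sum(dH_f products) - sum(dH_f reactants)
dH_rxn = -261.23 - (-179.19)
dH_rxn = -82.04 kJ:

-82.04 kJ


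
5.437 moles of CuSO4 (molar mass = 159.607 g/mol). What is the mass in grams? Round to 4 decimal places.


mass = n * M
mass = 5.437 * 159.607
mass = 867.783259 g, rounded to 4 dp:

867.7833 g


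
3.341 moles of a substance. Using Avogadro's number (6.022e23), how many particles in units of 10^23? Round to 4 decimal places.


N = n * NA, then divide by 1e23 for the requested units.
N / 1e23 = n * 6.022
N / 1e23 = 3.341 * 6.022
N / 1e23 = 20.119502, rounded to 4 dp:

20.1195


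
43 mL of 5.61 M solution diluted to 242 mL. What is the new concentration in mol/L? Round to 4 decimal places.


Dilution: M1*V1 = M2*V2, solve for M2.
M2 = M1*V1 / V2
M2 = 5.61 * 43 / 242
M2 = 241.23 / 242
M2 = 0.99681818 mol/L, rounded to 4 dp:

0.9968 mol/L


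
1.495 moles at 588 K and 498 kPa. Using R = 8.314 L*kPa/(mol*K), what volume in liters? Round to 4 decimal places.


PV = nRT, solve for V = nRT / P.
nRT = 1.495 * 8.314 * 588 = 7308.5048
V = 7308.5048 / 498
V = 14.67571245 L, rounded to 4 dp:

14.6757 L


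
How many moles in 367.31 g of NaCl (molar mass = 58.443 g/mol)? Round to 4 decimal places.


n = mass / M
n = 367.31 / 58.443
n = 6.28492719 mol, rounded to 4 dp:

6.2849 mol


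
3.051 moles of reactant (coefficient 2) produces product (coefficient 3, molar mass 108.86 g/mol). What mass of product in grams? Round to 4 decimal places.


Use the coefficient ratio to convert reactant moles to product moles, then multiply by the product's molar mass.
moles_P = moles_R * (coeff_P / coeff_R) = 3.051 * (3/2) = 4.5765
mass_P = moles_P * M_P = 4.5765 * 108.86
mass_P = 498.19779 g, rounded to 4 dp:

498.1978 g


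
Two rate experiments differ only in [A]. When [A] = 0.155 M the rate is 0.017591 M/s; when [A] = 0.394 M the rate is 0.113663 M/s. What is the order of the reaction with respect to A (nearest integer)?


Rate is proportional to [A]^n, so rate2/rate1 = ([A]2/[A]1)^n. Take logs to solve for n.
rate2/rate1 = 0.113663 / 0.017591 = 6.4614
[A]2/[A]1 = 0.394 / 0.155 = 2.5419
n = ln(6.4614) / ln(2.5419) = 2.0
Nearest integer order:

2


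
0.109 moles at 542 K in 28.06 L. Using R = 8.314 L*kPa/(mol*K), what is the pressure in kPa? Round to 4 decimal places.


PV = nRT, solve for P = nRT / V.
nRT = 0.109 * 8.314 * 542 = 491.1745
P = 491.1745 / 28.06
P = 17.50443692 kPa, rounded to 4 dp:

17.5044 kPa


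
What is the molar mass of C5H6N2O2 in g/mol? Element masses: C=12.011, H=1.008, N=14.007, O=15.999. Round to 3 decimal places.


M = sum(count * atomic_mass) over atoms.
M = 5*12.011 + 6*1.008 + 2*14.007 + 2*15.999
M = 60.055 + 6.048 + 28.014 + 31.998
M = 126.115 g/mol, rounded to 3 dp:

126.115 g/mol


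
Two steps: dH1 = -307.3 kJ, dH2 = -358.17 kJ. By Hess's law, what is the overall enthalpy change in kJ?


Hess's law: enthalpy is a state function, so add the step enthalpies.
dH_total = dH1 + dH2 = -307.3 + (-358.17)
dH_total = -665.47 kJ:

-665.47 kJ


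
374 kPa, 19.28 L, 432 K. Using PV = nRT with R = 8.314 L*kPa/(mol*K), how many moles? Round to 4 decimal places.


PV = nRT, solve for n = PV / (RT).
PV = 374 * 19.28 = 7210.72
RT = 8.314 * 432 = 3591.648
n = 7210.72 / 3591.648
n = 2.00763549 mol, rounded to 4 dp:

2.0076 mol


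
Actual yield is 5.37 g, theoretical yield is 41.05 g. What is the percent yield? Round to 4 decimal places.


% yield = 100 * actual / theoretical
% yield = 100 * 5.37 / 41.05
% yield = 13.0816078 %, rounded to 4 dp:

13.0816 %


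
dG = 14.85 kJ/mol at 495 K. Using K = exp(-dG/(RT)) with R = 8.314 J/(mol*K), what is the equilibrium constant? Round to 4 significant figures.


dG is in kJ/mol; multiply by 1000 to match R in J/(mol*K).
RT = 8.314 * 495 = 4115.43 J/mol
exponent = -dG*1000 / (RT) = -(14.85*1000) / 4115.43 = -3.60837142
K = exp(-3.60837142)
K = 0.027095939, rounded to 4 significant figures:

0.02710


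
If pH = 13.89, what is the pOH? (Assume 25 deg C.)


At 25 deg C, pH + pOH = 14.
pOH = 14 - pH = 14 - 13.89
pOH = 0.11:

0.11


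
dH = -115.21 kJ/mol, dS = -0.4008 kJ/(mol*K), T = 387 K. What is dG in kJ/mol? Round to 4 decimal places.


Gibbs: dG = dH - T*dS (consistent units, dS already in kJ/(mol*K)).
T*dS = 387 * -0.4008 = -155.1096
dG = -115.21 - (-155.1096)
dG = 39.8996 kJ/mol, rounded to 4 dp:

39.8996 kJ/mol


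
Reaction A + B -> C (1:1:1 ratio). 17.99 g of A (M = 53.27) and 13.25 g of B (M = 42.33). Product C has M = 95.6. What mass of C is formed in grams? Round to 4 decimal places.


Find moles of each reactant; the smaller value is the limiting reagent in a 1:1:1 reaction, so moles_C equals moles of the limiter.
n_A = mass_A / M_A = 17.99 / 53.27 = 0.337714 mol
n_B = mass_B / M_B = 13.25 / 42.33 = 0.313017 mol
Limiting reagent: B (smaller), n_limiting = 0.313017 mol
mass_C = n_limiting * M_C = 0.313017 * 95.6
mass_C = 29.9244252 g, rounded to 4 dp:

29.9244 g


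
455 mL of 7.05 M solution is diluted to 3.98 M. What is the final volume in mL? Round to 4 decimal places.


Dilution: M1*V1 = M2*V2, solve for V2.
V2 = M1*V1 / M2
V2 = 7.05 * 455 / 3.98
V2 = 3207.75 / 3.98
V2 = 805.96733668 mL, rounded to 4 dp:

805.9673 mL


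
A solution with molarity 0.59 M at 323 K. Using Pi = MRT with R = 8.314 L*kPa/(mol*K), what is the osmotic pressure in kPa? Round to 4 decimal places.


Osmotic pressure (van't Hoff): Pi = M*R*T.
RT = 8.314 * 323 = 2685.422
Pi = 0.59 * 2685.422
Pi = 1584.39898 kPa, rounded to 4 dp:

1584.3990 kPa


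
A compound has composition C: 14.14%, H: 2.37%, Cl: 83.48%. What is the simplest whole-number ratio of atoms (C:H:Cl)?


Assume 100 g of compound, divide each mass% by atomic mass to get moles, then normalize by the smallest to get a raw atom ratio.
Moles per 100 g: C: 14.14/12.011 = 1.1773, H: 2.37/1.008 = 2.3512, Cl: 83.48/35.453 = 2.3547
Raw ratio (divide by min = 1.1773): C: 1.0, H: 1.997, Cl: 2.0
Multiply by 1 to clear fractions: C: 1.0 ~= 1, H: 1.997 ~= 2, Cl: 2.0 ~= 2
Reduce by GCD to get the simplest whole-number ratio:

1:2:2


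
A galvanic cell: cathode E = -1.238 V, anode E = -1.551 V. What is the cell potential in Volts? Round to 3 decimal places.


Standard cell potential: E_cell = E_cathode - E_anode.
E_cell = -1.238 - (-1.551)
E_cell = 0.313 V, rounded to 3 dp:

0.313 V


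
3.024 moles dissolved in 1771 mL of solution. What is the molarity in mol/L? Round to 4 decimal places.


Convert volume to liters: V_L = V_mL / 1000.
V_L = 1771 / 1000 = 1.771 L
M = n / V_L = 3.024 / 1.771
M = 1.70750988 mol/L, rounded to 4 dp:

1.7075 mol/L


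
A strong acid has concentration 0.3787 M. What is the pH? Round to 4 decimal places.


A strong acid dissociates completely, so [H+] equals the given concentration.
pH = -log10([H+]) = -log10(0.3787)
pH = 0.42170469, rounded to 4 dp:

0.4217


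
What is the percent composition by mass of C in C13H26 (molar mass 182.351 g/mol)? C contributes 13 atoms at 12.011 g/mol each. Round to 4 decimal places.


pct = 100 * (n_elem * M_elem) / M_total
mass_contribution = 13 * 12.011 = 156.143 g/mol
pct = 100 * 156.143 / 182.351
pct = 85.62771797 %, rounded to 4 dp:

85.6277 %


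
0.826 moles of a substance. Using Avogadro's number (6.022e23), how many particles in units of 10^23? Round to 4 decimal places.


N = n * NA, then divide by 1e23 for the requested units.
N / 1e23 = n * 6.022
N / 1e23 = 0.826 * 6.022
N / 1e23 = 4.974172, rounded to 4 dp:

4.9742


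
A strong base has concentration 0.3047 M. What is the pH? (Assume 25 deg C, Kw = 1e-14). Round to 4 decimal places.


A strong base dissociates completely, so [OH-] equals the given concentration.
pOH = -log10([OH-]) = -log10(0.3047) = 0.516128
pH = 14 - pOH = 14 - 0.516128
pH = 13.483872, rounded to 4 dp:

13.4839


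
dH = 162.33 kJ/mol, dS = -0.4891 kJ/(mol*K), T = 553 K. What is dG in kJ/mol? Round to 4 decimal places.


Gibbs: dG = dH - T*dS (consistent units, dS already in kJ/(mol*K)).
T*dS = 553 * -0.4891 = -270.4723
dG = 162.33 - (-270.4723)
dG = 432.8023 kJ/mol, rounded to 4 dp:

432.8023 kJ/mol


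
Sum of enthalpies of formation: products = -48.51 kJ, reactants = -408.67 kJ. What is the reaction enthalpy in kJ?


dH_rxn = sum(dH_f products) - sum(dH_f reactants)
dH_rxn = -48.51 - (-408.67)
dH_rxn = 360.16 kJ:

360.16 kJ


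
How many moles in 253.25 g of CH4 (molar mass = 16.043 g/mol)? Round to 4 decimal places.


n = mass / M
n = 253.25 / 16.043
n = 15.78570093 mol, rounded to 4 dp:

15.7857 mol


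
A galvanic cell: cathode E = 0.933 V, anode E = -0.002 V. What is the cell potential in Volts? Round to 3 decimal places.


Standard cell potential: E_cell = E_cathode - E_anode.
E_cell = 0.933 - (-0.002)
E_cell = 0.935 V, rounded to 3 dp:

0.935 V


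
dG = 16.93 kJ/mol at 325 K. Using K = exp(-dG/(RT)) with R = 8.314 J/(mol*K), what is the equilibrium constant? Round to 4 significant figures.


dG is in kJ/mol; multiply by 1000 to match R in J/(mol*K).
RT = 8.314 * 325 = 2702.05 J/mol
exponent = -dG*1000 / (RT) = -(16.93*1000) / 2702.05 = -6.26561315
K = exp(-6.26561315)
K = 0.0019005477, rounded to 4 significant figures:

0.001901


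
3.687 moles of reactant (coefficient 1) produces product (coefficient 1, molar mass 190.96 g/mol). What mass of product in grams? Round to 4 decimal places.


Use the coefficient ratio to convert reactant moles to product moles, then multiply by the product's molar mass.
moles_P = moles_R * (coeff_P / coeff_R) = 3.687 * (1/1) = 3.687
mass_P = moles_P * M_P = 3.687 * 190.96
mass_P = 704.06952 g, rounded to 4 dp:

704.0695 g


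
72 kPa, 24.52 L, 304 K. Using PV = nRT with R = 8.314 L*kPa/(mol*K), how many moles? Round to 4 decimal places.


PV = nRT, solve for n = PV / (RT).
PV = 72 * 24.52 = 1765.44
RT = 8.314 * 304 = 2527.456
n = 1765.44 / 2527.456
n = 0.69850474 mol, rounded to 4 dp:

0.6985 mol


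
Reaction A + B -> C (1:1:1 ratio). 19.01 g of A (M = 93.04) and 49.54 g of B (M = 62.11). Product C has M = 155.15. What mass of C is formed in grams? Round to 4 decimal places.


Find moles of each reactant; the smaller value is the limiting reagent in a 1:1:1 reaction, so moles_C equals moles of the limiter.
n_A = mass_A / M_A = 19.01 / 93.04 = 0.204321 mol
n_B = mass_B / M_B = 49.54 / 62.11 = 0.797617 mol
Limiting reagent: A (smaller), n_limiting = 0.204321 mol
mass_C = n_limiting * M_C = 0.204321 * 155.15
mass_C = 31.70040315 g, rounded to 4 dp:

31.7004 g


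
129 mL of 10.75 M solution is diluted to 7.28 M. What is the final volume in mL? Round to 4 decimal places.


Dilution: M1*V1 = M2*V2, solve for V2.
V2 = M1*V1 / M2
V2 = 10.75 * 129 / 7.28
V2 = 1386.75 / 7.28
V2 = 190.48763736 mL, rounded to 4 dp:

190.4876 mL


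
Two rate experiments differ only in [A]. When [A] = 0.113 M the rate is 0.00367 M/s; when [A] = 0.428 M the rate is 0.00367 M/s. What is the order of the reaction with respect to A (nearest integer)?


Rate is proportional to [A]^n, so rate2/rate1 = ([A]2/[A]1)^n. Take logs to solve for n.
rate2/rate1 = 0.00367 / 0.00367 = 1.0
[A]2/[A]1 = 0.428 / 0.113 = 3.7876
n = ln(1.0) / ln(3.7876) = 0.0
Nearest integer order:

0


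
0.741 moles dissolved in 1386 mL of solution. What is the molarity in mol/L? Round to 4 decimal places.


Convert volume to liters: V_L = V_mL / 1000.
V_L = 1386 / 1000 = 1.386 L
M = n / V_L = 0.741 / 1.386
M = 0.53463203 mol/L, rounded to 4 dp:

0.5346 mol/L


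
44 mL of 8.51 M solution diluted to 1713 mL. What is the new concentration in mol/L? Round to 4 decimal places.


Dilution: M1*V1 = M2*V2, solve for M2.
M2 = M1*V1 / V2
M2 = 8.51 * 44 / 1713
M2 = 374.44 / 1713
M2 = 0.21858727 mol/L, rounded to 4 dp:

0.2186 mol/L


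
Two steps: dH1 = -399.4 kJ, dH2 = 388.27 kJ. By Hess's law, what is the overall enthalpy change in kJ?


Hess's law: enthalpy is a state function, so add the step enthalpies.
dH_total = dH1 + dH2 = -399.4 + (388.27)
dH_total = -11.13 kJ:

-11.13 kJ


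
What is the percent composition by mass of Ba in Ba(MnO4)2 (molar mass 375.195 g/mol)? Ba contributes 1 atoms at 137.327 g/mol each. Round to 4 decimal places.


pct = 100 * (n_elem * M_elem) / M_total
mass_contribution = 1 * 137.327 = 137.327 g/mol
pct = 100 * 137.327 / 375.195
pct = 36.60150055 %, rounded to 4 dp:

36.6015 %


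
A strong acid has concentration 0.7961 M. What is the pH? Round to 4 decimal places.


A strong acid dissociates completely, so [H+] equals the given concentration.
pH = -log10([H+]) = -log10(0.7961)
pH = 0.09903238, rounded to 4 dp:

0.0990


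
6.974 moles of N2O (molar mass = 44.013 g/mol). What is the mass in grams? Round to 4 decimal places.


mass = n * M
mass = 6.974 * 44.013
mass = 306.946662 g, rounded to 4 dp:

306.9467 g


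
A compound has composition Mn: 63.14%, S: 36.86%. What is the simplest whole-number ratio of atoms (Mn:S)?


Assume 100 g of compound, divide each mass% by atomic mass to get moles, then normalize by the smallest to get a raw atom ratio.
Moles per 100 g: Mn: 63.14/54.938 = 1.1493, S: 36.86/32.065 = 1.1495
Raw ratio (divide by min = 1.1493): Mn: 1.0, S: 1.0
Multiply by 1 to clear fractions: Mn: 1.0 ~= 1, S: 1.0 ~= 1
Reduce by GCD to get the simplest whole-number ratio:

1:1


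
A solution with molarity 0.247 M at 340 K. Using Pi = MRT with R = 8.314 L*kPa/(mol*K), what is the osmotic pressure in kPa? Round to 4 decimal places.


Osmotic pressure (van't Hoff): Pi = M*R*T.
RT = 8.314 * 340 = 2826.76
Pi = 0.247 * 2826.76
Pi = 698.20972 kPa, rounded to 4 dp:

698.2097 kPa


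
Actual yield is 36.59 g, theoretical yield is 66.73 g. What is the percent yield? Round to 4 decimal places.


% yield = 100 * actual / theoretical
% yield = 100 * 36.59 / 66.73
% yield = 54.83290874 %, rounded to 4 dp:

54.8329 %


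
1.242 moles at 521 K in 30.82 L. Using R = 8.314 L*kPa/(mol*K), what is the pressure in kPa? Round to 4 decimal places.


PV = nRT, solve for P = nRT / V.
nRT = 1.242 * 8.314 * 521 = 5379.8397
P = 5379.8397 / 30.82
P = 174.55677158 kPa, rounded to 4 dp:

174.5568 kPa


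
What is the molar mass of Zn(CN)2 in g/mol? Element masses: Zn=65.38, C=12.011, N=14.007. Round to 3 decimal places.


M = sum(count * atomic_mass) over atoms.
M = 1*65.38 + 2*12.011 + 2*14.007
M = 65.38 + 24.022 + 28.014
M = 117.416 g/mol, rounded to 3 dp:

117.416 g/mol


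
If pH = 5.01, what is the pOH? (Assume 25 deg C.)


At 25 deg C, pH + pOH = 14.
pOH = 14 - pH = 14 - 5.01
pOH = 8.99:

8.99


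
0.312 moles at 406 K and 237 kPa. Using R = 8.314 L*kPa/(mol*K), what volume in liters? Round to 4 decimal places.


PV = nRT, solve for V = nRT / P.
nRT = 0.312 * 8.314 * 406 = 1053.151
V = 1053.151 / 237
V = 4.44367511 L, rounded to 4 dp:

4.4437 L


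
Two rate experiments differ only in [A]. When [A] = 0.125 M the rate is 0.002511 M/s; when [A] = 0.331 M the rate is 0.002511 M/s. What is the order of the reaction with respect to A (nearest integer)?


Rate is proportional to [A]^n, so rate2/rate1 = ([A]2/[A]1)^n. Take logs to solve for n.
rate2/rate1 = 0.002511 / 0.002511 = 1.0
[A]2/[A]1 = 0.331 / 0.125 = 2.648
n = ln(1.0) / ln(2.648) = 0.0
Nearest integer order:

0


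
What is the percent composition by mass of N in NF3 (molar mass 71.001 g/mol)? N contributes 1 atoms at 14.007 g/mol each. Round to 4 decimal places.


pct = 100 * (n_elem * M_elem) / M_total
mass_contribution = 1 * 14.007 = 14.007 g/mol
pct = 100 * 14.007 / 71.001
pct = 19.72789116 %, rounded to 4 dp:

19.7279 %


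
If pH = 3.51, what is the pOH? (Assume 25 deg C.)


At 25 deg C, pH + pOH = 14.
pOH = 14 - pH = 14 - 3.51
pOH = 10.49:

10.49


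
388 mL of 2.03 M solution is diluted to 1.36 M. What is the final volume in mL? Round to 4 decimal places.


Dilution: M1*V1 = M2*V2, solve for V2.
V2 = M1*V1 / M2
V2 = 2.03 * 388 / 1.36
V2 = 787.64 / 1.36
V2 = 579.14705882 mL, rounded to 4 dp:

579.1471 mL


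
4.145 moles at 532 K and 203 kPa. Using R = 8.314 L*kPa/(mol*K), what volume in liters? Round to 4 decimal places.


PV = nRT, solve for V = nRT / P.
nRT = 4.145 * 8.314 * 532 = 18333.534
V = 18333.534 / 203
V = 90.31297537 L, rounded to 4 dp:

90.3130 L


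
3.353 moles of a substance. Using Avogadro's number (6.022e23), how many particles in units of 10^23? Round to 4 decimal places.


N = n * NA, then divide by 1e23 for the requested units.
N / 1e23 = n * 6.022
N / 1e23 = 3.353 * 6.022
N / 1e23 = 20.191766, rounded to 4 dp:

20.1918


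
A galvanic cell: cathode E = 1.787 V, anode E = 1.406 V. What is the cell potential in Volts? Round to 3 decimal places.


Standard cell potential: E_cell = E_cathode - E_anode.
E_cell = 1.787 - (1.406)
E_cell = 0.381 V, rounded to 3 dp:

0.381 V


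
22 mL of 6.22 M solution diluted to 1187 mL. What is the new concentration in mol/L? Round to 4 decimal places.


Dilution: M1*V1 = M2*V2, solve for M2.
M2 = M1*V1 / V2
M2 = 6.22 * 22 / 1187
M2 = 136.84 / 1187
M2 = 0.11528222 mol/L, rounded to 4 dp:

0.1153 mol/L


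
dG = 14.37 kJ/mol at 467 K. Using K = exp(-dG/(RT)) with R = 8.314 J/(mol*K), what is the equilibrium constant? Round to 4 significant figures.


dG is in kJ/mol; multiply by 1000 to match R in J/(mol*K).
RT = 8.314 * 467 = 3882.638 J/mol
exponent = -dG*1000 / (RT) = -(14.37*1000) / 3882.638 = -3.70109189
K = exp(-3.70109189)
K = 0.024696546, rounded to 4 significant figures:

0.02470


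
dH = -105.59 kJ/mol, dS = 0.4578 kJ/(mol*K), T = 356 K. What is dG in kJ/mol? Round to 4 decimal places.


Gibbs: dG = dH - T*dS (consistent units, dS already in kJ/(mol*K)).
T*dS = 356 * 0.4578 = 162.9768
dG = -105.59 - (162.9768)
dG = -268.5668 kJ/mol, rounded to 4 dp:

-268.5668 kJ/mol


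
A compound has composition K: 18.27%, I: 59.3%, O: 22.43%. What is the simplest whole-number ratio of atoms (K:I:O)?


Assume 100 g of compound, divide each mass% by atomic mass to get moles, then normalize by the smallest to get a raw atom ratio.
Moles per 100 g: K: 18.27/39.098 = 0.4673, I: 59.3/126.904 = 0.4673, O: 22.43/15.999 = 1.402
Raw ratio (divide by min = 0.4673): K: 1.0, I: 1.0, O: 3.0
Multiply by 1 to clear fractions: K: 1.0 ~= 1, I: 1.0 ~= 1, O: 3.0 ~= 3
Reduce by GCD to get the simplest whole-number ratio:

1:1:3


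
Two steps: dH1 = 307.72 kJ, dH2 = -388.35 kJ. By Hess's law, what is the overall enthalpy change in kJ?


Hess's law: enthalpy is a state function, so add the step enthalpies.
dH_total = dH1 + dH2 = 307.72 + (-388.35)
dH_total = -80.63 kJ:

-80.63 kJ


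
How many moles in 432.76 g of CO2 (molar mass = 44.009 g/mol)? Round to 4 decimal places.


n = mass / M
n = 432.76 / 44.009
n = 9.83344316 mol, rounded to 4 dp:

9.8334 mol


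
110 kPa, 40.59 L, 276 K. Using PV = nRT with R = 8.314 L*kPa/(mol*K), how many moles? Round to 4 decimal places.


PV = nRT, solve for n = PV / (RT).
PV = 110 * 40.59 = 4464.9
RT = 8.314 * 276 = 2294.664
n = 4464.9 / 2294.664
n = 1.94577507 mol, rounded to 4 dp:

1.9458 mol


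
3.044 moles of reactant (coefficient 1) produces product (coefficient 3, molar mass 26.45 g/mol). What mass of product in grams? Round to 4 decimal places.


Use the coefficient ratio to convert reactant moles to product moles, then multiply by the product's molar mass.
moles_P = moles_R * (coeff_P / coeff_R) = 3.044 * (3/1) = 9.132
mass_P = moles_P * M_P = 9.132 * 26.45
mass_P = 241.5414 g, rounded to 4 dp:

241.5414 g


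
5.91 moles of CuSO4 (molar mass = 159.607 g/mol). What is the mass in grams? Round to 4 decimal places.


mass = n * M
mass = 5.91 * 159.607
mass = 943.27737 g, rounded to 4 dp:

943.2774 g


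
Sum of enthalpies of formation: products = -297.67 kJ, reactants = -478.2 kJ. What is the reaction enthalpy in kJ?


dH_rxn = sum(dH_f products) - sum(dH_f reactants)
dH_rxn = -297.67 - (-478.2)
dH_rxn = 180.53 kJ:

180.53 kJ


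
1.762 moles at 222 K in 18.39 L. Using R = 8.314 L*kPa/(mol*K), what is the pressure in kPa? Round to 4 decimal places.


PV = nRT, solve for P = nRT / V.
nRT = 1.762 * 8.314 * 222 = 3252.1375
P = 3252.1375 / 18.39
P = 176.84271343 kPa, rounded to 4 dp:

176.8427 kPa


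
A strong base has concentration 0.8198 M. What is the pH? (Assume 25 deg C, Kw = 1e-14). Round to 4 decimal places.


A strong base dissociates completely, so [OH-] equals the given concentration.
pOH = -log10([OH-]) = -log10(0.8198) = 0.086292
pH = 14 - pOH = 14 - 0.086292
pH = 13.913708, rounded to 4 dp:

13.9137


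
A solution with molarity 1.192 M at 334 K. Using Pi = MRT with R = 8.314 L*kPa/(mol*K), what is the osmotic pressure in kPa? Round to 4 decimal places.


Osmotic pressure (van't Hoff): Pi = M*R*T.
RT = 8.314 * 334 = 2776.876
Pi = 1.192 * 2776.876
Pi = 3310.036192 kPa, rounded to 4 dp:

3310.0362 kPa


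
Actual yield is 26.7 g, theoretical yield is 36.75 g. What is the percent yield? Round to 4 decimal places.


% yield = 100 * actual / theoretical
% yield = 100 * 26.7 / 36.75
% yield = 72.65306122 %, rounded to 4 dp:

72.6531 %


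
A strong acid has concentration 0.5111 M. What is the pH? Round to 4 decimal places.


A strong acid dissociates completely, so [H+] equals the given concentration.
pH = -log10([H+]) = -log10(0.5111)
pH = 0.29149412, rounded to 4 dp:

0.2915


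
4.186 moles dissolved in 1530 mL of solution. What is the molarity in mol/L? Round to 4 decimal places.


Convert volume to liters: V_L = V_mL / 1000.
V_L = 1530 / 1000 = 1.53 L
M = n / V_L = 4.186 / 1.53
M = 2.73594771 mol/L, rounded to 4 dp:

2.7359 mol/L


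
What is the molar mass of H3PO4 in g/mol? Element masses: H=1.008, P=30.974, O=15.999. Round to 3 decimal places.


M = sum(count * atomic_mass) over atoms.
M = 3*1.008 + 1*30.974 + 4*15.999
M = 3.024 + 30.974 + 63.996
M = 97.994 g/mol, rounded to 3 dp:

97.994 g/mol


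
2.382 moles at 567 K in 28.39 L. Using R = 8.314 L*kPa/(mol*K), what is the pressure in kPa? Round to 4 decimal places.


PV = nRT, solve for P = nRT / V.
nRT = 2.382 * 8.314 * 567 = 11228.8385
P = 11228.8385 / 28.39
P = 395.52090525 kPa, rounded to 4 dp:

395.5209 kPa


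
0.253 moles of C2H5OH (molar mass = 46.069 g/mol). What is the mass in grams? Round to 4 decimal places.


mass = n * M
mass = 0.253 * 46.069
mass = 11.655457 g, rounded to 4 dp:

11.6555 g


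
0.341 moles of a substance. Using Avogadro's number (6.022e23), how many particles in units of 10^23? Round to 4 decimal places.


N = n * NA, then divide by 1e23 for the requested units.
N / 1e23 = n * 6.022
N / 1e23 = 0.341 * 6.022
N / 1e23 = 2.053502, rounded to 4 dp:

2.0535


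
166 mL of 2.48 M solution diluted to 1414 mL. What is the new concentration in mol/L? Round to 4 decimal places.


Dilution: M1*V1 = M2*V2, solve for M2.
M2 = M1*V1 / V2
M2 = 2.48 * 166 / 1414
M2 = 411.68 / 1414
M2 = 0.29114569 mol/L, rounded to 4 dp:

0.2911 mol/L


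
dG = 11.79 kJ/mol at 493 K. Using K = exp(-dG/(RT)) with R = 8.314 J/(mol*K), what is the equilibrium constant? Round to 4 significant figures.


dG is in kJ/mol; multiply by 1000 to match R in J/(mol*K).
RT = 8.314 * 493 = 4098.802 J/mol
exponent = -dG*1000 / (RT) = -(11.79*1000) / 4098.802 = -2.87645024
K = exp(-2.87645024)
K = 0.056334382, rounded to 4 significant figures:

0.05633


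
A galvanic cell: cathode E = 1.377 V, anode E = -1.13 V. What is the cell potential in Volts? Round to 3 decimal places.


Standard cell potential: E_cell = E_cathode - E_anode.
E_cell = 1.377 - (-1.13)
E_cell = 2.507 V, rounded to 3 dp:

2.507 V


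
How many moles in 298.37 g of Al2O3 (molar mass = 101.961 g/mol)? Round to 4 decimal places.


n = mass / M
n = 298.37 / 101.961
n = 2.92631496 mol, rounded to 4 dp:

2.9263 mol


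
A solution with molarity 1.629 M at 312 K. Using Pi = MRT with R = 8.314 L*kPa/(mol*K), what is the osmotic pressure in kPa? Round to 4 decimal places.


Osmotic pressure (van't Hoff): Pi = M*R*T.
RT = 8.314 * 312 = 2593.968
Pi = 1.629 * 2593.968
Pi = 4225.573872 kPa, rounded to 4 dp:

4225.5739 kPa


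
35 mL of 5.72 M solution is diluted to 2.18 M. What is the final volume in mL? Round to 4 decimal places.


Dilution: M1*V1 = M2*V2, solve for V2.
V2 = M1*V1 / M2
V2 = 5.72 * 35 / 2.18
V2 = 200.2 / 2.18
V2 = 91.83486239 mL, rounded to 4 dp:

91.8349 mL


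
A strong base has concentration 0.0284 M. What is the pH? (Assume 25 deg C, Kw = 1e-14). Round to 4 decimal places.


A strong base dissociates completely, so [OH-] equals the given concentration.
pOH = -log10([OH-]) = -log10(0.0284) = 1.546682
pH = 14 - pOH = 14 - 1.546682
pH = 12.453318, rounded to 4 dp:

12.4533


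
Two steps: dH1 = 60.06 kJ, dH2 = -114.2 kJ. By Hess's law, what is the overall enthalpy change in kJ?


Hess's law: enthalpy is a state function, so add the step enthalpies.
dH_total = dH1 + dH2 = 60.06 + (-114.2)
dH_total = -54.14 kJ:

-54.14 kJ


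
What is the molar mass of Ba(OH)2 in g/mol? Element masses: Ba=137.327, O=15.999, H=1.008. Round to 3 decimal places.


M = sum(count * atomic_mass) over atoms.
M = 1*137.327 + 2*15.999 + 2*1.008
M = 137.327 + 31.998 + 2.016
M = 171.341 g/mol, rounded to 3 dp:

171.341 g/mol


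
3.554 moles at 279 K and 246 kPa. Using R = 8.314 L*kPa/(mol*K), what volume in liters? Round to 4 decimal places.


PV = nRT, solve for V = nRT / P.
nRT = 3.554 * 8.314 * 279 = 8243.8797
V = 8243.8797 / 246
V = 33.5117061 L, rounded to 4 dp:

33.5117 L


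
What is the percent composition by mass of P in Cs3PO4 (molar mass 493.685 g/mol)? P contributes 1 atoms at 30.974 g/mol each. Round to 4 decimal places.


pct = 100 * (n_elem * M_elem) / M_total
mass_contribution = 1 * 30.974 = 30.974 g/mol
pct = 100 * 30.974 / 493.685
pct = 6.27404114 %, rounded to 4 dp:

6.2740 %


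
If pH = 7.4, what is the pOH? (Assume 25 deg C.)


At 25 deg C, pH + pOH = 14.
pOH = 14 - pH = 14 - 7.4
pOH = 6.6:

6.60


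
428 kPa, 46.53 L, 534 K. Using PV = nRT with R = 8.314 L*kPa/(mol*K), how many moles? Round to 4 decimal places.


PV = nRT, solve for n = PV / (RT).
PV = 428 * 46.53 = 19914.84
RT = 8.314 * 534 = 4439.676
n = 19914.84 / 4439.676
n = 4.48565166 mol, rounded to 4 dp:

4.4857 mol


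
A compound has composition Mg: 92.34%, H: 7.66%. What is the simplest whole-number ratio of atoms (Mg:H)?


Assume 100 g of compound, divide each mass% by atomic mass to get moles, then normalize by the smallest to get a raw atom ratio.
Moles per 100 g: Mg: 92.34/24.305 = 3.7992, H: 7.66/1.008 = 7.5992
Raw ratio (divide by min = 3.7992): Mg: 1.0, H: 2.0
Multiply by 1 to clear fractions: Mg: 1.0 ~= 1, H: 2.0 ~= 2
Reduce by GCD to get the simplest whole-number ratio:

1:2


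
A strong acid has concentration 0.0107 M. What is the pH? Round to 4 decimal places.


A strong acid dissociates completely, so [H+] equals the given concentration.
pH = -log10([H+]) = -log10(0.0107)
pH = 1.97061622, rounded to 4 dp:

1.9706


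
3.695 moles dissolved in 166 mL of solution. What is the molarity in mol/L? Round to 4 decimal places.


Convert volume to liters: V_L = V_mL / 1000.
V_L = 166 / 1000 = 0.166 L
M = n / V_L = 3.695 / 0.166
M = 22.25903614 mol/L, rounded to 4 dp:

22.2590 mol/L


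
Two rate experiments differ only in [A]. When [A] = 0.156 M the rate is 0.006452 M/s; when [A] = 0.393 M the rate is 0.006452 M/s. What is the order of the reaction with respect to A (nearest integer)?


Rate is proportional to [A]^n, so rate2/rate1 = ([A]2/[A]1)^n. Take logs to solve for n.
rate2/rate1 = 0.006452 / 0.006452 = 1.0
[A]2/[A]1 = 0.393 / 0.156 = 2.5192
n = ln(1.0) / ln(2.5192) = 0.0
Nearest integer order:

0


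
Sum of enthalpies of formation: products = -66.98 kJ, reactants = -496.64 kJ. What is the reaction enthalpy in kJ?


dH_rxn = sum(dH_f products) - sum(dH_f reactants)
dH_rxn = -66.98 - (-496.64)
dH_rxn = 429.66 kJ:

429.66 kJ


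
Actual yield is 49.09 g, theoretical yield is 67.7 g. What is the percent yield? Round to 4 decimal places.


% yield = 100 * actual / theoretical
% yield = 100 * 49.09 / 67.7
% yield = 72.51107829 %, rounded to 4 dp:

72.5111 %


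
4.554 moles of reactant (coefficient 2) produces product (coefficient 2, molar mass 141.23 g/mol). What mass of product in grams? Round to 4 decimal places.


Use the coefficient ratio to convert reactant moles to product moles, then multiply by the product's molar mass.
moles_P = moles_R * (coeff_P / coeff_R) = 4.554 * (2/2) = 4.554
mass_P = moles_P * M_P = 4.554 * 141.23
mass_P = 643.16142 g, rounded to 4 dp:

643.1614 g


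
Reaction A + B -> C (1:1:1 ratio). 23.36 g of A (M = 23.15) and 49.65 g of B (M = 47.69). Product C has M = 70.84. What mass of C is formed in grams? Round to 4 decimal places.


Find moles of each reactant; the smaller value is the limiting reagent in a 1:1:1 reaction, so moles_C equals moles of the limiter.
n_A = mass_A / M_A = 23.36 / 23.15 = 1.009071 mol
n_B = mass_B / M_B = 49.65 / 47.69 = 1.041099 mol
Limiting reagent: A (smaller), n_limiting = 1.009071 mol
mass_C = n_limiting * M_C = 1.009071 * 70.84
mass_C = 71.48258964 g, rounded to 4 dp:

71.4826 g


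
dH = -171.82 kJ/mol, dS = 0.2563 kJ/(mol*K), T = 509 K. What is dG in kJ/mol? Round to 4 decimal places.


Gibbs: dG = dH - T*dS (consistent units, dS already in kJ/(mol*K)).
T*dS = 509 * 0.2563 = 130.4567
dG = -171.82 - (130.4567)
dG = -302.2767 kJ/mol, rounded to 4 dp:

-302.2767 kJ/mol


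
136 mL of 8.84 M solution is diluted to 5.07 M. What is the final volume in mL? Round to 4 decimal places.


Dilution: M1*V1 = M2*V2, solve for V2.
V2 = M1*V1 / M2
V2 = 8.84 * 136 / 5.07
V2 = 1202.24 / 5.07
V2 = 237.12820513 mL, rounded to 4 dp:

237.1282 mL


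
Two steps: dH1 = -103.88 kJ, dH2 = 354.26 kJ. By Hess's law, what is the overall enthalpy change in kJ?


Hess's law: enthalpy is a state function, so add the step enthalpies.
dH_total = dH1 + dH2 = -103.88 + (354.26)
dH_total = 250.38 kJ:

250.38 kJ


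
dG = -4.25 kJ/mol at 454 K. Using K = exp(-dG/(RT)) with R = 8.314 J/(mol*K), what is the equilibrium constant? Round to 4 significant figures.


dG is in kJ/mol; multiply by 1000 to match R in J/(mol*K).
RT = 8.314 * 454 = 3774.556 J/mol
exponent = -dG*1000 / (RT) = -(-4.25*1000) / 3774.556 = 1.12596025
K = exp(1.12596025)
K = 3.083176, rounded to 4 significant figures:

3.083


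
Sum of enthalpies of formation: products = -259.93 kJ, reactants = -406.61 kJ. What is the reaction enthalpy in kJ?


dH_rxn = sum(dH_f products) - sum(dH_f reactants)
dH_rxn = -259.93 - (-406.61)
dH_rxn = 146.68 kJ:

146.68 kJ


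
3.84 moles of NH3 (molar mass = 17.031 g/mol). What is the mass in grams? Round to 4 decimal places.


mass = n * M
mass = 3.84 * 17.031
mass = 65.39904 g, rounded to 4 dp:

65.3990 g


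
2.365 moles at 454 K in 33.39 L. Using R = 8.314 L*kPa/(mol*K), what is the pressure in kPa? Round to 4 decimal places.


PV = nRT, solve for P = nRT / V.
nRT = 2.365 * 8.314 * 454 = 8926.8249
P = 8926.8249 / 33.39
P = 267.35025157 kPa, rounded to 4 dp:

267.3503 kPa


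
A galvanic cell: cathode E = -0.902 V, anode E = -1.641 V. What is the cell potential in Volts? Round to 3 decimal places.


Standard cell potential: E_cell = E_cathode - E_anode.
E_cell = -0.902 - (-1.641)
E_cell = 0.739 V, rounded to 3 dp:

0.739 V


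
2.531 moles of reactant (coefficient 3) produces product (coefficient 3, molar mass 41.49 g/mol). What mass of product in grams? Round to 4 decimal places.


Use the coefficient ratio to convert reactant moles to product moles, then multiply by the product's molar mass.
moles_P = moles_R * (coeff_P / coeff_R) = 2.531 * (3/3) = 2.531
mass_P = moles_P * M_P = 2.531 * 41.49
mass_P = 105.01119 g, rounded to 4 dp:

105.0112 g


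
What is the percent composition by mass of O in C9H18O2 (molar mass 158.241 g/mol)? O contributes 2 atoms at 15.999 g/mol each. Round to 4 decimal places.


pct = 100 * (n_elem * M_elem) / M_total
mass_contribution = 2 * 15.999 = 31.998 g/mol
pct = 100 * 31.998 / 158.241
pct = 20.22105523 %, rounded to 4 dp:

20.2211 %


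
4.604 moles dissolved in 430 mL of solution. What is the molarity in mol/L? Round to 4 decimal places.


Convert volume to liters: V_L = V_mL / 1000.
V_L = 430 / 1000 = 0.43 L
M = n / V_L = 4.604 / 0.43
M = 10.70697674 mol/L, rounded to 4 dp:

10.7070 mol/L


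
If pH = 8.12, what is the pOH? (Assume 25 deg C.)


At 25 deg C, pH + pOH = 14.
pOH = 14 - pH = 14 - 8.12
pOH = 5.88:

5.88


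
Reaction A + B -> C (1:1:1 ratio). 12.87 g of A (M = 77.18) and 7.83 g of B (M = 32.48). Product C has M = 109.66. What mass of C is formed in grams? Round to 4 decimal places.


Find moles of each reactant; the smaller value is the limiting reagent in a 1:1:1 reaction, so moles_C equals moles of the limiter.
n_A = mass_A / M_A = 12.87 / 77.18 = 0.166753 mol
n_B = mass_B / M_B = 7.83 / 32.48 = 0.241071 mol
Limiting reagent: A (smaller), n_limiting = 0.166753 mol
mass_C = n_limiting * M_C = 0.166753 * 109.66
mass_C = 18.28613398 g, rounded to 4 dp:

18.2861 g


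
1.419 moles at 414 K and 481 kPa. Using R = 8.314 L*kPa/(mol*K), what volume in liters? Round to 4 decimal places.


PV = nRT, solve for V = nRT / P.
nRT = 1.419 * 8.314 * 414 = 4884.1923
V = 4884.1923 / 481
V = 10.15424595 L, rounded to 4 dp:

10.1542 L
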